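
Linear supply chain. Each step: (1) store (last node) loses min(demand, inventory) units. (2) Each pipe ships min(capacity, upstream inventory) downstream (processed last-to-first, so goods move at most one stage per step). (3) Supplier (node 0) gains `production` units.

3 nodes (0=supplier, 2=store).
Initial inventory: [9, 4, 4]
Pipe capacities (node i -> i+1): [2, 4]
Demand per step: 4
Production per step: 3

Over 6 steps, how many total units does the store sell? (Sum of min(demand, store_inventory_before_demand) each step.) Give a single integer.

Answer: 16

Derivation:
Step 1: sold=4 (running total=4) -> [10 2 4]
Step 2: sold=4 (running total=8) -> [11 2 2]
Step 3: sold=2 (running total=10) -> [12 2 2]
Step 4: sold=2 (running total=12) -> [13 2 2]
Step 5: sold=2 (running total=14) -> [14 2 2]
Step 6: sold=2 (running total=16) -> [15 2 2]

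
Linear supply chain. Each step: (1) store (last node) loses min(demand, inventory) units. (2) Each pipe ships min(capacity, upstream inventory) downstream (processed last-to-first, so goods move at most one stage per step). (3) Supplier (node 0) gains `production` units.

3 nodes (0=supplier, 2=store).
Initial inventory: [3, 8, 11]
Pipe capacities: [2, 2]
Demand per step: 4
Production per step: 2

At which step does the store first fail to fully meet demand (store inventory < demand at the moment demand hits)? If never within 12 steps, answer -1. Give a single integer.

Step 1: demand=4,sold=4 ship[1->2]=2 ship[0->1]=2 prod=2 -> [3 8 9]
Step 2: demand=4,sold=4 ship[1->2]=2 ship[0->1]=2 prod=2 -> [3 8 7]
Step 3: demand=4,sold=4 ship[1->2]=2 ship[0->1]=2 prod=2 -> [3 8 5]
Step 4: demand=4,sold=4 ship[1->2]=2 ship[0->1]=2 prod=2 -> [3 8 3]
Step 5: demand=4,sold=3 ship[1->2]=2 ship[0->1]=2 prod=2 -> [3 8 2]
Step 6: demand=4,sold=2 ship[1->2]=2 ship[0->1]=2 prod=2 -> [3 8 2]
Step 7: demand=4,sold=2 ship[1->2]=2 ship[0->1]=2 prod=2 -> [3 8 2]
Step 8: demand=4,sold=2 ship[1->2]=2 ship[0->1]=2 prod=2 -> [3 8 2]
Step 9: demand=4,sold=2 ship[1->2]=2 ship[0->1]=2 prod=2 -> [3 8 2]
Step 10: demand=4,sold=2 ship[1->2]=2 ship[0->1]=2 prod=2 -> [3 8 2]
Step 11: demand=4,sold=2 ship[1->2]=2 ship[0->1]=2 prod=2 -> [3 8 2]
Step 12: demand=4,sold=2 ship[1->2]=2 ship[0->1]=2 prod=2 -> [3 8 2]
First stockout at step 5

5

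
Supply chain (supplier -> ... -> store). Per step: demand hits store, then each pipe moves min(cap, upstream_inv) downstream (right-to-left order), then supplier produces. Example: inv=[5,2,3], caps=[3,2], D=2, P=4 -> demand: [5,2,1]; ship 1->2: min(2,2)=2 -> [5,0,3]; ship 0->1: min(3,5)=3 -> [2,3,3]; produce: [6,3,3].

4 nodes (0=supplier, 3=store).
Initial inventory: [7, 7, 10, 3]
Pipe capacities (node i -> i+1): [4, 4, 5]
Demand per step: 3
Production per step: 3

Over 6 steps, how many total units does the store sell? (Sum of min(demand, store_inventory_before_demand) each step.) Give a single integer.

Answer: 18

Derivation:
Step 1: sold=3 (running total=3) -> [6 7 9 5]
Step 2: sold=3 (running total=6) -> [5 7 8 7]
Step 3: sold=3 (running total=9) -> [4 7 7 9]
Step 4: sold=3 (running total=12) -> [3 7 6 11]
Step 5: sold=3 (running total=15) -> [3 6 5 13]
Step 6: sold=3 (running total=18) -> [3 5 4 15]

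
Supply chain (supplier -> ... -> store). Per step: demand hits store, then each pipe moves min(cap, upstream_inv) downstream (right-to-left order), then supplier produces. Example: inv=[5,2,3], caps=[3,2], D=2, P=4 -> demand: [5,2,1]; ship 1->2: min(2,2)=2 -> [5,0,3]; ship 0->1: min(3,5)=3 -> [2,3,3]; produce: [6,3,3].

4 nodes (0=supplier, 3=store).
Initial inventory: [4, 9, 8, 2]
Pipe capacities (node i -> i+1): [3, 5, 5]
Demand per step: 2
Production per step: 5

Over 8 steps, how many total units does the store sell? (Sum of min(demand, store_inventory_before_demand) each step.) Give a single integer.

Step 1: sold=2 (running total=2) -> [6 7 8 5]
Step 2: sold=2 (running total=4) -> [8 5 8 8]
Step 3: sold=2 (running total=6) -> [10 3 8 11]
Step 4: sold=2 (running total=8) -> [12 3 6 14]
Step 5: sold=2 (running total=10) -> [14 3 4 17]
Step 6: sold=2 (running total=12) -> [16 3 3 19]
Step 7: sold=2 (running total=14) -> [18 3 3 20]
Step 8: sold=2 (running total=16) -> [20 3 3 21]

Answer: 16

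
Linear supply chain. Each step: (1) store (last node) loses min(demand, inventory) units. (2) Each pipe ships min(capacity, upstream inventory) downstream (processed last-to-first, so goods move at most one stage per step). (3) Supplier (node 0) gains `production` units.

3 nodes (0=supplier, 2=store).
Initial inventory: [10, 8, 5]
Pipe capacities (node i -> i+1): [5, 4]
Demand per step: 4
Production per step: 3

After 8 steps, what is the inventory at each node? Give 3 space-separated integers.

Step 1: demand=4,sold=4 ship[1->2]=4 ship[0->1]=5 prod=3 -> inv=[8 9 5]
Step 2: demand=4,sold=4 ship[1->2]=4 ship[0->1]=5 prod=3 -> inv=[6 10 5]
Step 3: demand=4,sold=4 ship[1->2]=4 ship[0->1]=5 prod=3 -> inv=[4 11 5]
Step 4: demand=4,sold=4 ship[1->2]=4 ship[0->1]=4 prod=3 -> inv=[3 11 5]
Step 5: demand=4,sold=4 ship[1->2]=4 ship[0->1]=3 prod=3 -> inv=[3 10 5]
Step 6: demand=4,sold=4 ship[1->2]=4 ship[0->1]=3 prod=3 -> inv=[3 9 5]
Step 7: demand=4,sold=4 ship[1->2]=4 ship[0->1]=3 prod=3 -> inv=[3 8 5]
Step 8: demand=4,sold=4 ship[1->2]=4 ship[0->1]=3 prod=3 -> inv=[3 7 5]

3 7 5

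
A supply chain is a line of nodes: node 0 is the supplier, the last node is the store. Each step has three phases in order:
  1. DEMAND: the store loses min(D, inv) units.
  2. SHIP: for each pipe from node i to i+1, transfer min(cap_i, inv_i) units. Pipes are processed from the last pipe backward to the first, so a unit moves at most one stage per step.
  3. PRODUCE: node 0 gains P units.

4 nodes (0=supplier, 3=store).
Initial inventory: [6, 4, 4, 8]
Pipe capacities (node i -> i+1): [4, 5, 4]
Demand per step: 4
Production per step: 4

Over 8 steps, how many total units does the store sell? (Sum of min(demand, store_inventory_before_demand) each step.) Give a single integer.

Answer: 32

Derivation:
Step 1: sold=4 (running total=4) -> [6 4 4 8]
Step 2: sold=4 (running total=8) -> [6 4 4 8]
Step 3: sold=4 (running total=12) -> [6 4 4 8]
Step 4: sold=4 (running total=16) -> [6 4 4 8]
Step 5: sold=4 (running total=20) -> [6 4 4 8]
Step 6: sold=4 (running total=24) -> [6 4 4 8]
Step 7: sold=4 (running total=28) -> [6 4 4 8]
Step 8: sold=4 (running total=32) -> [6 4 4 8]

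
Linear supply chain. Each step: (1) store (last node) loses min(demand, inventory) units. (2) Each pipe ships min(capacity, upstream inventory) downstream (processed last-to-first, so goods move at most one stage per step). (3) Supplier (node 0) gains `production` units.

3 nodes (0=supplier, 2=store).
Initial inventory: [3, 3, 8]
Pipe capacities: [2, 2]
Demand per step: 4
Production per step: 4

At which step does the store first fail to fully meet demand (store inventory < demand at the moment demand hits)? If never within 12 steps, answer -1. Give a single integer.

Step 1: demand=4,sold=4 ship[1->2]=2 ship[0->1]=2 prod=4 -> [5 3 6]
Step 2: demand=4,sold=4 ship[1->2]=2 ship[0->1]=2 prod=4 -> [7 3 4]
Step 3: demand=4,sold=4 ship[1->2]=2 ship[0->1]=2 prod=4 -> [9 3 2]
Step 4: demand=4,sold=2 ship[1->2]=2 ship[0->1]=2 prod=4 -> [11 3 2]
Step 5: demand=4,sold=2 ship[1->2]=2 ship[0->1]=2 prod=4 -> [13 3 2]
Step 6: demand=4,sold=2 ship[1->2]=2 ship[0->1]=2 prod=4 -> [15 3 2]
Step 7: demand=4,sold=2 ship[1->2]=2 ship[0->1]=2 prod=4 -> [17 3 2]
Step 8: demand=4,sold=2 ship[1->2]=2 ship[0->1]=2 prod=4 -> [19 3 2]
Step 9: demand=4,sold=2 ship[1->2]=2 ship[0->1]=2 prod=4 -> [21 3 2]
Step 10: demand=4,sold=2 ship[1->2]=2 ship[0->1]=2 prod=4 -> [23 3 2]
Step 11: demand=4,sold=2 ship[1->2]=2 ship[0->1]=2 prod=4 -> [25 3 2]
Step 12: demand=4,sold=2 ship[1->2]=2 ship[0->1]=2 prod=4 -> [27 3 2]
First stockout at step 4

4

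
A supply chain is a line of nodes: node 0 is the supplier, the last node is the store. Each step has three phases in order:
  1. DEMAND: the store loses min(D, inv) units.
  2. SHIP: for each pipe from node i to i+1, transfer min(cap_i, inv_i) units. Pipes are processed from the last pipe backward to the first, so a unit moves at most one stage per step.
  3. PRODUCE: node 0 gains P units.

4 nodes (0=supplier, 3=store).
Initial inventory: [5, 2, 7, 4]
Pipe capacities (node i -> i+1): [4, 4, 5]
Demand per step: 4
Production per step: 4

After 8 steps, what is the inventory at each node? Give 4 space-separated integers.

Step 1: demand=4,sold=4 ship[2->3]=5 ship[1->2]=2 ship[0->1]=4 prod=4 -> inv=[5 4 4 5]
Step 2: demand=4,sold=4 ship[2->3]=4 ship[1->2]=4 ship[0->1]=4 prod=4 -> inv=[5 4 4 5]
Step 3: demand=4,sold=4 ship[2->3]=4 ship[1->2]=4 ship[0->1]=4 prod=4 -> inv=[5 4 4 5]
Step 4: demand=4,sold=4 ship[2->3]=4 ship[1->2]=4 ship[0->1]=4 prod=4 -> inv=[5 4 4 5]
Step 5: demand=4,sold=4 ship[2->3]=4 ship[1->2]=4 ship[0->1]=4 prod=4 -> inv=[5 4 4 5]
Step 6: demand=4,sold=4 ship[2->3]=4 ship[1->2]=4 ship[0->1]=4 prod=4 -> inv=[5 4 4 5]
Step 7: demand=4,sold=4 ship[2->3]=4 ship[1->2]=4 ship[0->1]=4 prod=4 -> inv=[5 4 4 5]
Step 8: demand=4,sold=4 ship[2->3]=4 ship[1->2]=4 ship[0->1]=4 prod=4 -> inv=[5 4 4 5]

5 4 4 5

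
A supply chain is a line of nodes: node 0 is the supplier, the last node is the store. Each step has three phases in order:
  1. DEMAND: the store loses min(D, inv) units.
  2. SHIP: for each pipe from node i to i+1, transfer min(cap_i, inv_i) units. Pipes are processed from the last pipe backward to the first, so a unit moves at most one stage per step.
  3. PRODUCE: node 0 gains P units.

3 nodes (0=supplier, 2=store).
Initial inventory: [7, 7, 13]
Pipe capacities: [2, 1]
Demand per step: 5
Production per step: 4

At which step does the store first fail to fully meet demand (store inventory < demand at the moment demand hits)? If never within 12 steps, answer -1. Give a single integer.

Step 1: demand=5,sold=5 ship[1->2]=1 ship[0->1]=2 prod=4 -> [9 8 9]
Step 2: demand=5,sold=5 ship[1->2]=1 ship[0->1]=2 prod=4 -> [11 9 5]
Step 3: demand=5,sold=5 ship[1->2]=1 ship[0->1]=2 prod=4 -> [13 10 1]
Step 4: demand=5,sold=1 ship[1->2]=1 ship[0->1]=2 prod=4 -> [15 11 1]
Step 5: demand=5,sold=1 ship[1->2]=1 ship[0->1]=2 prod=4 -> [17 12 1]
Step 6: demand=5,sold=1 ship[1->2]=1 ship[0->1]=2 prod=4 -> [19 13 1]
Step 7: demand=5,sold=1 ship[1->2]=1 ship[0->1]=2 prod=4 -> [21 14 1]
Step 8: demand=5,sold=1 ship[1->2]=1 ship[0->1]=2 prod=4 -> [23 15 1]
Step 9: demand=5,sold=1 ship[1->2]=1 ship[0->1]=2 prod=4 -> [25 16 1]
Step 10: demand=5,sold=1 ship[1->2]=1 ship[0->1]=2 prod=4 -> [27 17 1]
Step 11: demand=5,sold=1 ship[1->2]=1 ship[0->1]=2 prod=4 -> [29 18 1]
Step 12: demand=5,sold=1 ship[1->2]=1 ship[0->1]=2 prod=4 -> [31 19 1]
First stockout at step 4

4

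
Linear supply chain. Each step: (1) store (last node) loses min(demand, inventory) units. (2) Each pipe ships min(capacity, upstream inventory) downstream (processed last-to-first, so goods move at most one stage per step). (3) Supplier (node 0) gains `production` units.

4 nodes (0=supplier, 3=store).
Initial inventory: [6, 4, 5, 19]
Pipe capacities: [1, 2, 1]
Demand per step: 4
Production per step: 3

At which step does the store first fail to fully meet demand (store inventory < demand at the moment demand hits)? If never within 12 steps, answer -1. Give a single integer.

Step 1: demand=4,sold=4 ship[2->3]=1 ship[1->2]=2 ship[0->1]=1 prod=3 -> [8 3 6 16]
Step 2: demand=4,sold=4 ship[2->3]=1 ship[1->2]=2 ship[0->1]=1 prod=3 -> [10 2 7 13]
Step 3: demand=4,sold=4 ship[2->3]=1 ship[1->2]=2 ship[0->1]=1 prod=3 -> [12 1 8 10]
Step 4: demand=4,sold=4 ship[2->3]=1 ship[1->2]=1 ship[0->1]=1 prod=3 -> [14 1 8 7]
Step 5: demand=4,sold=4 ship[2->3]=1 ship[1->2]=1 ship[0->1]=1 prod=3 -> [16 1 8 4]
Step 6: demand=4,sold=4 ship[2->3]=1 ship[1->2]=1 ship[0->1]=1 prod=3 -> [18 1 8 1]
Step 7: demand=4,sold=1 ship[2->3]=1 ship[1->2]=1 ship[0->1]=1 prod=3 -> [20 1 8 1]
Step 8: demand=4,sold=1 ship[2->3]=1 ship[1->2]=1 ship[0->1]=1 prod=3 -> [22 1 8 1]
Step 9: demand=4,sold=1 ship[2->3]=1 ship[1->2]=1 ship[0->1]=1 prod=3 -> [24 1 8 1]
Step 10: demand=4,sold=1 ship[2->3]=1 ship[1->2]=1 ship[0->1]=1 prod=3 -> [26 1 8 1]
Step 11: demand=4,sold=1 ship[2->3]=1 ship[1->2]=1 ship[0->1]=1 prod=3 -> [28 1 8 1]
Step 12: demand=4,sold=1 ship[2->3]=1 ship[1->2]=1 ship[0->1]=1 prod=3 -> [30 1 8 1]
First stockout at step 7

7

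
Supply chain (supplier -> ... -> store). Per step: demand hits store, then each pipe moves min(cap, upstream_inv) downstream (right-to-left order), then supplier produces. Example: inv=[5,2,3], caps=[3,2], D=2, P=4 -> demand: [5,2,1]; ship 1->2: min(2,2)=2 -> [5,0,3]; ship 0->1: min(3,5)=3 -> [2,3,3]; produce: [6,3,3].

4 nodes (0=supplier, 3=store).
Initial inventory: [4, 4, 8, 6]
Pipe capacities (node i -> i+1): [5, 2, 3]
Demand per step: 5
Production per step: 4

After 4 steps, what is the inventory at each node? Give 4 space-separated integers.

Step 1: demand=5,sold=5 ship[2->3]=3 ship[1->2]=2 ship[0->1]=4 prod=4 -> inv=[4 6 7 4]
Step 2: demand=5,sold=4 ship[2->3]=3 ship[1->2]=2 ship[0->1]=4 prod=4 -> inv=[4 8 6 3]
Step 3: demand=5,sold=3 ship[2->3]=3 ship[1->2]=2 ship[0->1]=4 prod=4 -> inv=[4 10 5 3]
Step 4: demand=5,sold=3 ship[2->3]=3 ship[1->2]=2 ship[0->1]=4 prod=4 -> inv=[4 12 4 3]

4 12 4 3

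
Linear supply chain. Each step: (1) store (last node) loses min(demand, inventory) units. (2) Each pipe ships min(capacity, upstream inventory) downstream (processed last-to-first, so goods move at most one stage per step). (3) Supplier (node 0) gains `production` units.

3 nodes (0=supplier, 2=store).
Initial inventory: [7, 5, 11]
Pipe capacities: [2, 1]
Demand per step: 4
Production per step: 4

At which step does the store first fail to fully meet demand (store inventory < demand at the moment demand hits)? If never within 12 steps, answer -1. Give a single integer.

Step 1: demand=4,sold=4 ship[1->2]=1 ship[0->1]=2 prod=4 -> [9 6 8]
Step 2: demand=4,sold=4 ship[1->2]=1 ship[0->1]=2 prod=4 -> [11 7 5]
Step 3: demand=4,sold=4 ship[1->2]=1 ship[0->1]=2 prod=4 -> [13 8 2]
Step 4: demand=4,sold=2 ship[1->2]=1 ship[0->1]=2 prod=4 -> [15 9 1]
Step 5: demand=4,sold=1 ship[1->2]=1 ship[0->1]=2 prod=4 -> [17 10 1]
Step 6: demand=4,sold=1 ship[1->2]=1 ship[0->1]=2 prod=4 -> [19 11 1]
Step 7: demand=4,sold=1 ship[1->2]=1 ship[0->1]=2 prod=4 -> [21 12 1]
Step 8: demand=4,sold=1 ship[1->2]=1 ship[0->1]=2 prod=4 -> [23 13 1]
Step 9: demand=4,sold=1 ship[1->2]=1 ship[0->1]=2 prod=4 -> [25 14 1]
Step 10: demand=4,sold=1 ship[1->2]=1 ship[0->1]=2 prod=4 -> [27 15 1]
Step 11: demand=4,sold=1 ship[1->2]=1 ship[0->1]=2 prod=4 -> [29 16 1]
Step 12: demand=4,sold=1 ship[1->2]=1 ship[0->1]=2 prod=4 -> [31 17 1]
First stockout at step 4

4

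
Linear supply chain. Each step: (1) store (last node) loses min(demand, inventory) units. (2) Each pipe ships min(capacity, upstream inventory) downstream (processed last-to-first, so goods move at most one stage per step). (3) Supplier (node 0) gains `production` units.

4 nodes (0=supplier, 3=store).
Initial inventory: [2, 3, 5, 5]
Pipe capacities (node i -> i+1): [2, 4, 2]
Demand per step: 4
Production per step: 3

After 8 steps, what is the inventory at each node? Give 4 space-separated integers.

Step 1: demand=4,sold=4 ship[2->3]=2 ship[1->2]=3 ship[0->1]=2 prod=3 -> inv=[3 2 6 3]
Step 2: demand=4,sold=3 ship[2->3]=2 ship[1->2]=2 ship[0->1]=2 prod=3 -> inv=[4 2 6 2]
Step 3: demand=4,sold=2 ship[2->3]=2 ship[1->2]=2 ship[0->1]=2 prod=3 -> inv=[5 2 6 2]
Step 4: demand=4,sold=2 ship[2->3]=2 ship[1->2]=2 ship[0->1]=2 prod=3 -> inv=[6 2 6 2]
Step 5: demand=4,sold=2 ship[2->3]=2 ship[1->2]=2 ship[0->1]=2 prod=3 -> inv=[7 2 6 2]
Step 6: demand=4,sold=2 ship[2->3]=2 ship[1->2]=2 ship[0->1]=2 prod=3 -> inv=[8 2 6 2]
Step 7: demand=4,sold=2 ship[2->3]=2 ship[1->2]=2 ship[0->1]=2 prod=3 -> inv=[9 2 6 2]
Step 8: demand=4,sold=2 ship[2->3]=2 ship[1->2]=2 ship[0->1]=2 prod=3 -> inv=[10 2 6 2]

10 2 6 2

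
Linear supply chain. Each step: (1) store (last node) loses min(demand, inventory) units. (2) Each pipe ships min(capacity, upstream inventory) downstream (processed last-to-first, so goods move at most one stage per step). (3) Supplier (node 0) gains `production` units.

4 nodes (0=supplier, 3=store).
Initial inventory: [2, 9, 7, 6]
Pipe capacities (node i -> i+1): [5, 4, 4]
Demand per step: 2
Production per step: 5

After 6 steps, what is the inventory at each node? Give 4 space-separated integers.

Step 1: demand=2,sold=2 ship[2->3]=4 ship[1->2]=4 ship[0->1]=2 prod=5 -> inv=[5 7 7 8]
Step 2: demand=2,sold=2 ship[2->3]=4 ship[1->2]=4 ship[0->1]=5 prod=5 -> inv=[5 8 7 10]
Step 3: demand=2,sold=2 ship[2->3]=4 ship[1->2]=4 ship[0->1]=5 prod=5 -> inv=[5 9 7 12]
Step 4: demand=2,sold=2 ship[2->3]=4 ship[1->2]=4 ship[0->1]=5 prod=5 -> inv=[5 10 7 14]
Step 5: demand=2,sold=2 ship[2->3]=4 ship[1->2]=4 ship[0->1]=5 prod=5 -> inv=[5 11 7 16]
Step 6: demand=2,sold=2 ship[2->3]=4 ship[1->2]=4 ship[0->1]=5 prod=5 -> inv=[5 12 7 18]

5 12 7 18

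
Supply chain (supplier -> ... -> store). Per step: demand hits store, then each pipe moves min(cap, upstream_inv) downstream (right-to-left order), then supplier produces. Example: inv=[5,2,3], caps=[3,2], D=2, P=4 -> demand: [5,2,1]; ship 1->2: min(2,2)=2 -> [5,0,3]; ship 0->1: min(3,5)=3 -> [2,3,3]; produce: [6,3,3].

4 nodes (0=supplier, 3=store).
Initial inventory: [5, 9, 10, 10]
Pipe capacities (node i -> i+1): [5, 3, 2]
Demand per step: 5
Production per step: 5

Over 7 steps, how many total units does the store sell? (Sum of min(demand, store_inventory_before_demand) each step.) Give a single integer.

Step 1: sold=5 (running total=5) -> [5 11 11 7]
Step 2: sold=5 (running total=10) -> [5 13 12 4]
Step 3: sold=4 (running total=14) -> [5 15 13 2]
Step 4: sold=2 (running total=16) -> [5 17 14 2]
Step 5: sold=2 (running total=18) -> [5 19 15 2]
Step 6: sold=2 (running total=20) -> [5 21 16 2]
Step 7: sold=2 (running total=22) -> [5 23 17 2]

Answer: 22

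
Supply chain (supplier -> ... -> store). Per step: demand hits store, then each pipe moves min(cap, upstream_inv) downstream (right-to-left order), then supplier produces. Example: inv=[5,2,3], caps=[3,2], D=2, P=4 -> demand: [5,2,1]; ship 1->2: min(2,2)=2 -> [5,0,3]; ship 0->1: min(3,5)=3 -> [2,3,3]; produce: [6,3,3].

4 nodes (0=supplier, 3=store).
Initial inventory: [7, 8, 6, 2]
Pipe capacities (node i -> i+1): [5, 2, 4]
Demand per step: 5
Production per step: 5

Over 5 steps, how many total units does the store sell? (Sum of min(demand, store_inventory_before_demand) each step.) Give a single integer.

Step 1: sold=2 (running total=2) -> [7 11 4 4]
Step 2: sold=4 (running total=6) -> [7 14 2 4]
Step 3: sold=4 (running total=10) -> [7 17 2 2]
Step 4: sold=2 (running total=12) -> [7 20 2 2]
Step 5: sold=2 (running total=14) -> [7 23 2 2]

Answer: 14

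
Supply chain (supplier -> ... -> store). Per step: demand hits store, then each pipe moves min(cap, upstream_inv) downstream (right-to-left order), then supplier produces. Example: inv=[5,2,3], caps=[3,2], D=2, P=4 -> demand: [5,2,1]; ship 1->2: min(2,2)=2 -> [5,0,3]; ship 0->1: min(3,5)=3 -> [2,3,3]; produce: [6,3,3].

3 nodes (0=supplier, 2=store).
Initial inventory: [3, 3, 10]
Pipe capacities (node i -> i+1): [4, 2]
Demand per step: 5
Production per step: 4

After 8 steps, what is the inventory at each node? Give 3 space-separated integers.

Step 1: demand=5,sold=5 ship[1->2]=2 ship[0->1]=3 prod=4 -> inv=[4 4 7]
Step 2: demand=5,sold=5 ship[1->2]=2 ship[0->1]=4 prod=4 -> inv=[4 6 4]
Step 3: demand=5,sold=4 ship[1->2]=2 ship[0->1]=4 prod=4 -> inv=[4 8 2]
Step 4: demand=5,sold=2 ship[1->2]=2 ship[0->1]=4 prod=4 -> inv=[4 10 2]
Step 5: demand=5,sold=2 ship[1->2]=2 ship[0->1]=4 prod=4 -> inv=[4 12 2]
Step 6: demand=5,sold=2 ship[1->2]=2 ship[0->1]=4 prod=4 -> inv=[4 14 2]
Step 7: demand=5,sold=2 ship[1->2]=2 ship[0->1]=4 prod=4 -> inv=[4 16 2]
Step 8: demand=5,sold=2 ship[1->2]=2 ship[0->1]=4 prod=4 -> inv=[4 18 2]

4 18 2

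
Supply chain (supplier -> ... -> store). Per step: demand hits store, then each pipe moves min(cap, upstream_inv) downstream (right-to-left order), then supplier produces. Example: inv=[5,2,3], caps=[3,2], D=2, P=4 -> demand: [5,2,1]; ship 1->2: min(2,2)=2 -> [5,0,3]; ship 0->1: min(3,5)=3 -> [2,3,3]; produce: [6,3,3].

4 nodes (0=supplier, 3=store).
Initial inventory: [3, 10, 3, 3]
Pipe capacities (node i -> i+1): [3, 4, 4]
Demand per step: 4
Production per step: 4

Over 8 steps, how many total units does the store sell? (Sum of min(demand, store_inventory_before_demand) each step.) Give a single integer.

Step 1: sold=3 (running total=3) -> [4 9 4 3]
Step 2: sold=3 (running total=6) -> [5 8 4 4]
Step 3: sold=4 (running total=10) -> [6 7 4 4]
Step 4: sold=4 (running total=14) -> [7 6 4 4]
Step 5: sold=4 (running total=18) -> [8 5 4 4]
Step 6: sold=4 (running total=22) -> [9 4 4 4]
Step 7: sold=4 (running total=26) -> [10 3 4 4]
Step 8: sold=4 (running total=30) -> [11 3 3 4]

Answer: 30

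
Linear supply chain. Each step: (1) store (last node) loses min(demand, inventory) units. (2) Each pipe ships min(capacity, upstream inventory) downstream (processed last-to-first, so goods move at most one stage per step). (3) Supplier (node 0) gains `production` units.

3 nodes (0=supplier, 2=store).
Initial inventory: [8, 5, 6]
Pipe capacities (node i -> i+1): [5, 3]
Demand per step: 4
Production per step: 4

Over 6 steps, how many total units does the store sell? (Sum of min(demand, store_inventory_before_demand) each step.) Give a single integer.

Answer: 21

Derivation:
Step 1: sold=4 (running total=4) -> [7 7 5]
Step 2: sold=4 (running total=8) -> [6 9 4]
Step 3: sold=4 (running total=12) -> [5 11 3]
Step 4: sold=3 (running total=15) -> [4 13 3]
Step 5: sold=3 (running total=18) -> [4 14 3]
Step 6: sold=3 (running total=21) -> [4 15 3]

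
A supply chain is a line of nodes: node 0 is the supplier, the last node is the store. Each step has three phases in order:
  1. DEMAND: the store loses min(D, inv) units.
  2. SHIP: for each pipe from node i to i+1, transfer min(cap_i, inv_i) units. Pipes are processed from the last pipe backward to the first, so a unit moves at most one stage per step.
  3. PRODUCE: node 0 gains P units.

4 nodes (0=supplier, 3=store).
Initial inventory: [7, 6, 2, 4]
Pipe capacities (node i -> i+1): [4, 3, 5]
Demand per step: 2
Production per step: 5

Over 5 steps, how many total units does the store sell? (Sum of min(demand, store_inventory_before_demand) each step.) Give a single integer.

Answer: 10

Derivation:
Step 1: sold=2 (running total=2) -> [8 7 3 4]
Step 2: sold=2 (running total=4) -> [9 8 3 5]
Step 3: sold=2 (running total=6) -> [10 9 3 6]
Step 4: sold=2 (running total=8) -> [11 10 3 7]
Step 5: sold=2 (running total=10) -> [12 11 3 8]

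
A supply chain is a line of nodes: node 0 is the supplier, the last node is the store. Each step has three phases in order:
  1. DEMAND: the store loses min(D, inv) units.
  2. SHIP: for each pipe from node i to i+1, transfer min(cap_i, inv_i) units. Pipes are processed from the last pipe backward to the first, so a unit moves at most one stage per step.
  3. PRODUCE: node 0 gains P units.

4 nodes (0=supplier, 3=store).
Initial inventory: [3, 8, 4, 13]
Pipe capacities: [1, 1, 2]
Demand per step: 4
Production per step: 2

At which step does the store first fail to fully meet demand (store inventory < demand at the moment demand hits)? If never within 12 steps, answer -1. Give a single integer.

Step 1: demand=4,sold=4 ship[2->3]=2 ship[1->2]=1 ship[0->1]=1 prod=2 -> [4 8 3 11]
Step 2: demand=4,sold=4 ship[2->3]=2 ship[1->2]=1 ship[0->1]=1 prod=2 -> [5 8 2 9]
Step 3: demand=4,sold=4 ship[2->3]=2 ship[1->2]=1 ship[0->1]=1 prod=2 -> [6 8 1 7]
Step 4: demand=4,sold=4 ship[2->3]=1 ship[1->2]=1 ship[0->1]=1 prod=2 -> [7 8 1 4]
Step 5: demand=4,sold=4 ship[2->3]=1 ship[1->2]=1 ship[0->1]=1 prod=2 -> [8 8 1 1]
Step 6: demand=4,sold=1 ship[2->3]=1 ship[1->2]=1 ship[0->1]=1 prod=2 -> [9 8 1 1]
Step 7: demand=4,sold=1 ship[2->3]=1 ship[1->2]=1 ship[0->1]=1 prod=2 -> [10 8 1 1]
Step 8: demand=4,sold=1 ship[2->3]=1 ship[1->2]=1 ship[0->1]=1 prod=2 -> [11 8 1 1]
Step 9: demand=4,sold=1 ship[2->3]=1 ship[1->2]=1 ship[0->1]=1 prod=2 -> [12 8 1 1]
Step 10: demand=4,sold=1 ship[2->3]=1 ship[1->2]=1 ship[0->1]=1 prod=2 -> [13 8 1 1]
Step 11: demand=4,sold=1 ship[2->3]=1 ship[1->2]=1 ship[0->1]=1 prod=2 -> [14 8 1 1]
Step 12: demand=4,sold=1 ship[2->3]=1 ship[1->2]=1 ship[0->1]=1 prod=2 -> [15 8 1 1]
First stockout at step 6

6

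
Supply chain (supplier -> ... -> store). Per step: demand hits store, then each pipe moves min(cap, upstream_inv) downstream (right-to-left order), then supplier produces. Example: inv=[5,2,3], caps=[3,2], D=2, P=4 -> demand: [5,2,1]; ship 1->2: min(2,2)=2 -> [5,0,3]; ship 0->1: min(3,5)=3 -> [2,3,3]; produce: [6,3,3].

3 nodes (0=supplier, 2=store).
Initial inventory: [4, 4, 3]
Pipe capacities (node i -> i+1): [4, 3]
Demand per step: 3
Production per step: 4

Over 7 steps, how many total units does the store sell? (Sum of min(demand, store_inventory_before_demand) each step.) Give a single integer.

Answer: 21

Derivation:
Step 1: sold=3 (running total=3) -> [4 5 3]
Step 2: sold=3 (running total=6) -> [4 6 3]
Step 3: sold=3 (running total=9) -> [4 7 3]
Step 4: sold=3 (running total=12) -> [4 8 3]
Step 5: sold=3 (running total=15) -> [4 9 3]
Step 6: sold=3 (running total=18) -> [4 10 3]
Step 7: sold=3 (running total=21) -> [4 11 3]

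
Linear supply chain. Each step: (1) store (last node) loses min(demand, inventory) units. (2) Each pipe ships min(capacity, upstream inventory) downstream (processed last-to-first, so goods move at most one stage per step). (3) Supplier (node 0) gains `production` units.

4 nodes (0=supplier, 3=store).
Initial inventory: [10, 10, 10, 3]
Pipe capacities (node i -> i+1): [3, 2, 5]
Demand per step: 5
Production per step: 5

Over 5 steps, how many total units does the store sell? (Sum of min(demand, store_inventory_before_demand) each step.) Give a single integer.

Answer: 19

Derivation:
Step 1: sold=3 (running total=3) -> [12 11 7 5]
Step 2: sold=5 (running total=8) -> [14 12 4 5]
Step 3: sold=5 (running total=13) -> [16 13 2 4]
Step 4: sold=4 (running total=17) -> [18 14 2 2]
Step 5: sold=2 (running total=19) -> [20 15 2 2]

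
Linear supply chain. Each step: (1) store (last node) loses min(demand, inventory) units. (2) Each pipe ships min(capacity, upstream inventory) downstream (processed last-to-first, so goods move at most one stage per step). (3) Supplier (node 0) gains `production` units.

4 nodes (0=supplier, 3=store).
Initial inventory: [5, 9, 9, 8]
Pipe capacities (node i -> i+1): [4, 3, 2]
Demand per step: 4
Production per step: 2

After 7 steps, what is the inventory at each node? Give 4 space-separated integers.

Step 1: demand=4,sold=4 ship[2->3]=2 ship[1->2]=3 ship[0->1]=4 prod=2 -> inv=[3 10 10 6]
Step 2: demand=4,sold=4 ship[2->3]=2 ship[1->2]=3 ship[0->1]=3 prod=2 -> inv=[2 10 11 4]
Step 3: demand=4,sold=4 ship[2->3]=2 ship[1->2]=3 ship[0->1]=2 prod=2 -> inv=[2 9 12 2]
Step 4: demand=4,sold=2 ship[2->3]=2 ship[1->2]=3 ship[0->1]=2 prod=2 -> inv=[2 8 13 2]
Step 5: demand=4,sold=2 ship[2->3]=2 ship[1->2]=3 ship[0->1]=2 prod=2 -> inv=[2 7 14 2]
Step 6: demand=4,sold=2 ship[2->3]=2 ship[1->2]=3 ship[0->1]=2 prod=2 -> inv=[2 6 15 2]
Step 7: demand=4,sold=2 ship[2->3]=2 ship[1->2]=3 ship[0->1]=2 prod=2 -> inv=[2 5 16 2]

2 5 16 2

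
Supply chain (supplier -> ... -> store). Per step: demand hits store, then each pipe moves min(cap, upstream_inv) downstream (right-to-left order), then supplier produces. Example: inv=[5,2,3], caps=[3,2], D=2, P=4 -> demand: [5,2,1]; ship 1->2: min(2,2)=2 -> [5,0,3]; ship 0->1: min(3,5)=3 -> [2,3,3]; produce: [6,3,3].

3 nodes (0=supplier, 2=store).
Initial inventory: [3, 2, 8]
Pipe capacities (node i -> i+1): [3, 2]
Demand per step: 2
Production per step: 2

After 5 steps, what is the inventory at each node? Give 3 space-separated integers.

Step 1: demand=2,sold=2 ship[1->2]=2 ship[0->1]=3 prod=2 -> inv=[2 3 8]
Step 2: demand=2,sold=2 ship[1->2]=2 ship[0->1]=2 prod=2 -> inv=[2 3 8]
Step 3: demand=2,sold=2 ship[1->2]=2 ship[0->1]=2 prod=2 -> inv=[2 3 8]
Step 4: demand=2,sold=2 ship[1->2]=2 ship[0->1]=2 prod=2 -> inv=[2 3 8]
Step 5: demand=2,sold=2 ship[1->2]=2 ship[0->1]=2 prod=2 -> inv=[2 3 8]

2 3 8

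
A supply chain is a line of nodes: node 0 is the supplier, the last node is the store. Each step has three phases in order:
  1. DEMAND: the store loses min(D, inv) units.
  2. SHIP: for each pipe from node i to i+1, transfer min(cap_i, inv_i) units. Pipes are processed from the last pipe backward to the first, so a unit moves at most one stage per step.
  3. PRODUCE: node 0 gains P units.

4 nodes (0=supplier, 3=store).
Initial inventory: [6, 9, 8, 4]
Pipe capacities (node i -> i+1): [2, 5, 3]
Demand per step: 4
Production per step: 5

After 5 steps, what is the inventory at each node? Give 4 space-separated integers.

Step 1: demand=4,sold=4 ship[2->3]=3 ship[1->2]=5 ship[0->1]=2 prod=5 -> inv=[9 6 10 3]
Step 2: demand=4,sold=3 ship[2->3]=3 ship[1->2]=5 ship[0->1]=2 prod=5 -> inv=[12 3 12 3]
Step 3: demand=4,sold=3 ship[2->3]=3 ship[1->2]=3 ship[0->1]=2 prod=5 -> inv=[15 2 12 3]
Step 4: demand=4,sold=3 ship[2->3]=3 ship[1->2]=2 ship[0->1]=2 prod=5 -> inv=[18 2 11 3]
Step 5: demand=4,sold=3 ship[2->3]=3 ship[1->2]=2 ship[0->1]=2 prod=5 -> inv=[21 2 10 3]

21 2 10 3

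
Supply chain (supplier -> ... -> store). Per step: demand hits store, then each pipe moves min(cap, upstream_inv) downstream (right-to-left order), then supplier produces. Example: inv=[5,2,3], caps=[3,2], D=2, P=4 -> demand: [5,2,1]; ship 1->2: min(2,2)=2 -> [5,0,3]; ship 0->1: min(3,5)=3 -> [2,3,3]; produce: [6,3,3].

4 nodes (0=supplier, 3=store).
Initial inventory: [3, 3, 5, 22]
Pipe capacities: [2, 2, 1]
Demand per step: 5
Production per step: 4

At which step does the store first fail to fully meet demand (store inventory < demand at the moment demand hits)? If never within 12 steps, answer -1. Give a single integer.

Step 1: demand=5,sold=5 ship[2->3]=1 ship[1->2]=2 ship[0->1]=2 prod=4 -> [5 3 6 18]
Step 2: demand=5,sold=5 ship[2->3]=1 ship[1->2]=2 ship[0->1]=2 prod=4 -> [7 3 7 14]
Step 3: demand=5,sold=5 ship[2->3]=1 ship[1->2]=2 ship[0->1]=2 prod=4 -> [9 3 8 10]
Step 4: demand=5,sold=5 ship[2->3]=1 ship[1->2]=2 ship[0->1]=2 prod=4 -> [11 3 9 6]
Step 5: demand=5,sold=5 ship[2->3]=1 ship[1->2]=2 ship[0->1]=2 prod=4 -> [13 3 10 2]
Step 6: demand=5,sold=2 ship[2->3]=1 ship[1->2]=2 ship[0->1]=2 prod=4 -> [15 3 11 1]
Step 7: demand=5,sold=1 ship[2->3]=1 ship[1->2]=2 ship[0->1]=2 prod=4 -> [17 3 12 1]
Step 8: demand=5,sold=1 ship[2->3]=1 ship[1->2]=2 ship[0->1]=2 prod=4 -> [19 3 13 1]
Step 9: demand=5,sold=1 ship[2->3]=1 ship[1->2]=2 ship[0->1]=2 prod=4 -> [21 3 14 1]
Step 10: demand=5,sold=1 ship[2->3]=1 ship[1->2]=2 ship[0->1]=2 prod=4 -> [23 3 15 1]
Step 11: demand=5,sold=1 ship[2->3]=1 ship[1->2]=2 ship[0->1]=2 prod=4 -> [25 3 16 1]
Step 12: demand=5,sold=1 ship[2->3]=1 ship[1->2]=2 ship[0->1]=2 prod=4 -> [27 3 17 1]
First stockout at step 6

6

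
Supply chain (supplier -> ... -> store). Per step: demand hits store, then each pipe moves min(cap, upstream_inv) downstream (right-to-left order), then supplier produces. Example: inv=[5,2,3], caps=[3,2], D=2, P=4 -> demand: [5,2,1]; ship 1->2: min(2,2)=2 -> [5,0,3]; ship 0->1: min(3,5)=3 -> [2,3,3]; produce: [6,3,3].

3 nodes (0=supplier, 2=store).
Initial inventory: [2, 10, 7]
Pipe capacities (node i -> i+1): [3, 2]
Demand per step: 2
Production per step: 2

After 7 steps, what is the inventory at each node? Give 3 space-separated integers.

Step 1: demand=2,sold=2 ship[1->2]=2 ship[0->1]=2 prod=2 -> inv=[2 10 7]
Step 2: demand=2,sold=2 ship[1->2]=2 ship[0->1]=2 prod=2 -> inv=[2 10 7]
Step 3: demand=2,sold=2 ship[1->2]=2 ship[0->1]=2 prod=2 -> inv=[2 10 7]
Step 4: demand=2,sold=2 ship[1->2]=2 ship[0->1]=2 prod=2 -> inv=[2 10 7]
Step 5: demand=2,sold=2 ship[1->2]=2 ship[0->1]=2 prod=2 -> inv=[2 10 7]
Step 6: demand=2,sold=2 ship[1->2]=2 ship[0->1]=2 prod=2 -> inv=[2 10 7]
Step 7: demand=2,sold=2 ship[1->2]=2 ship[0->1]=2 prod=2 -> inv=[2 10 7]

2 10 7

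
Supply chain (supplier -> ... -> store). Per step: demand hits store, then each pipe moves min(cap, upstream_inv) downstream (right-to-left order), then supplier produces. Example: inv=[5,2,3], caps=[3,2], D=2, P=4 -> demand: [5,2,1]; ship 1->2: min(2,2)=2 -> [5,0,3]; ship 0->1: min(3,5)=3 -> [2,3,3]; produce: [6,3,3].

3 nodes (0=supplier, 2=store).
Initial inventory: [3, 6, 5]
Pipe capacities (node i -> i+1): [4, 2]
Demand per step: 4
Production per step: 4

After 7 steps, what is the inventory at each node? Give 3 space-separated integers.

Step 1: demand=4,sold=4 ship[1->2]=2 ship[0->1]=3 prod=4 -> inv=[4 7 3]
Step 2: demand=4,sold=3 ship[1->2]=2 ship[0->1]=4 prod=4 -> inv=[4 9 2]
Step 3: demand=4,sold=2 ship[1->2]=2 ship[0->1]=4 prod=4 -> inv=[4 11 2]
Step 4: demand=4,sold=2 ship[1->2]=2 ship[0->1]=4 prod=4 -> inv=[4 13 2]
Step 5: demand=4,sold=2 ship[1->2]=2 ship[0->1]=4 prod=4 -> inv=[4 15 2]
Step 6: demand=4,sold=2 ship[1->2]=2 ship[0->1]=4 prod=4 -> inv=[4 17 2]
Step 7: demand=4,sold=2 ship[1->2]=2 ship[0->1]=4 prod=4 -> inv=[4 19 2]

4 19 2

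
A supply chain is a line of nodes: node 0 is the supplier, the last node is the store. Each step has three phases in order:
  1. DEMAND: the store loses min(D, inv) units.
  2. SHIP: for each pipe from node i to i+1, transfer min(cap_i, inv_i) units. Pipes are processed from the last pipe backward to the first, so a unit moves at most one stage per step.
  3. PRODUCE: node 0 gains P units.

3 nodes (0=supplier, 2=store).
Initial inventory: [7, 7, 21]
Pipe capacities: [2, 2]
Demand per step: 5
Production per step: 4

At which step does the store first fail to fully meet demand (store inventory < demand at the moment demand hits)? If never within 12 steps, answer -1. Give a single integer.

Step 1: demand=5,sold=5 ship[1->2]=2 ship[0->1]=2 prod=4 -> [9 7 18]
Step 2: demand=5,sold=5 ship[1->2]=2 ship[0->1]=2 prod=4 -> [11 7 15]
Step 3: demand=5,sold=5 ship[1->2]=2 ship[0->1]=2 prod=4 -> [13 7 12]
Step 4: demand=5,sold=5 ship[1->2]=2 ship[0->1]=2 prod=4 -> [15 7 9]
Step 5: demand=5,sold=5 ship[1->2]=2 ship[0->1]=2 prod=4 -> [17 7 6]
Step 6: demand=5,sold=5 ship[1->2]=2 ship[0->1]=2 prod=4 -> [19 7 3]
Step 7: demand=5,sold=3 ship[1->2]=2 ship[0->1]=2 prod=4 -> [21 7 2]
Step 8: demand=5,sold=2 ship[1->2]=2 ship[0->1]=2 prod=4 -> [23 7 2]
Step 9: demand=5,sold=2 ship[1->2]=2 ship[0->1]=2 prod=4 -> [25 7 2]
Step 10: demand=5,sold=2 ship[1->2]=2 ship[0->1]=2 prod=4 -> [27 7 2]
Step 11: demand=5,sold=2 ship[1->2]=2 ship[0->1]=2 prod=4 -> [29 7 2]
Step 12: demand=5,sold=2 ship[1->2]=2 ship[0->1]=2 prod=4 -> [31 7 2]
First stockout at step 7

7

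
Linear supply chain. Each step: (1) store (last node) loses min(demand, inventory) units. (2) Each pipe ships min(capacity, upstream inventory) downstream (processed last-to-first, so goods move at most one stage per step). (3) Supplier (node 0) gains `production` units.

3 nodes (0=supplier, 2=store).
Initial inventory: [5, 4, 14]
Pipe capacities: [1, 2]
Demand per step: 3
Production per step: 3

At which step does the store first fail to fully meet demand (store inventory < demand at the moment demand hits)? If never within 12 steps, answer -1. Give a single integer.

Step 1: demand=3,sold=3 ship[1->2]=2 ship[0->1]=1 prod=3 -> [7 3 13]
Step 2: demand=3,sold=3 ship[1->2]=2 ship[0->1]=1 prod=3 -> [9 2 12]
Step 3: demand=3,sold=3 ship[1->2]=2 ship[0->1]=1 prod=3 -> [11 1 11]
Step 4: demand=3,sold=3 ship[1->2]=1 ship[0->1]=1 prod=3 -> [13 1 9]
Step 5: demand=3,sold=3 ship[1->2]=1 ship[0->1]=1 prod=3 -> [15 1 7]
Step 6: demand=3,sold=3 ship[1->2]=1 ship[0->1]=1 prod=3 -> [17 1 5]
Step 7: demand=3,sold=3 ship[1->2]=1 ship[0->1]=1 prod=3 -> [19 1 3]
Step 8: demand=3,sold=3 ship[1->2]=1 ship[0->1]=1 prod=3 -> [21 1 1]
Step 9: demand=3,sold=1 ship[1->2]=1 ship[0->1]=1 prod=3 -> [23 1 1]
Step 10: demand=3,sold=1 ship[1->2]=1 ship[0->1]=1 prod=3 -> [25 1 1]
Step 11: demand=3,sold=1 ship[1->2]=1 ship[0->1]=1 prod=3 -> [27 1 1]
Step 12: demand=3,sold=1 ship[1->2]=1 ship[0->1]=1 prod=3 -> [29 1 1]
First stockout at step 9

9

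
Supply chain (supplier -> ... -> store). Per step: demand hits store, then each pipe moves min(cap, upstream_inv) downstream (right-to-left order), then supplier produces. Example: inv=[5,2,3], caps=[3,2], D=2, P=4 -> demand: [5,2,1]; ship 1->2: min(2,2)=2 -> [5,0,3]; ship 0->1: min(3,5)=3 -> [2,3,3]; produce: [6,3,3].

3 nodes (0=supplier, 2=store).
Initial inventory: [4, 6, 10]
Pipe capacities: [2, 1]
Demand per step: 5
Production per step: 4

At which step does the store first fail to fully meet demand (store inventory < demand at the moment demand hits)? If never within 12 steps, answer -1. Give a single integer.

Step 1: demand=5,sold=5 ship[1->2]=1 ship[0->1]=2 prod=4 -> [6 7 6]
Step 2: demand=5,sold=5 ship[1->2]=1 ship[0->1]=2 prod=4 -> [8 8 2]
Step 3: demand=5,sold=2 ship[1->2]=1 ship[0->1]=2 prod=4 -> [10 9 1]
Step 4: demand=5,sold=1 ship[1->2]=1 ship[0->1]=2 prod=4 -> [12 10 1]
Step 5: demand=5,sold=1 ship[1->2]=1 ship[0->1]=2 prod=4 -> [14 11 1]
Step 6: demand=5,sold=1 ship[1->2]=1 ship[0->1]=2 prod=4 -> [16 12 1]
Step 7: demand=5,sold=1 ship[1->2]=1 ship[0->1]=2 prod=4 -> [18 13 1]
Step 8: demand=5,sold=1 ship[1->2]=1 ship[0->1]=2 prod=4 -> [20 14 1]
Step 9: demand=5,sold=1 ship[1->2]=1 ship[0->1]=2 prod=4 -> [22 15 1]
Step 10: demand=5,sold=1 ship[1->2]=1 ship[0->1]=2 prod=4 -> [24 16 1]
Step 11: demand=5,sold=1 ship[1->2]=1 ship[0->1]=2 prod=4 -> [26 17 1]
Step 12: demand=5,sold=1 ship[1->2]=1 ship[0->1]=2 prod=4 -> [28 18 1]
First stockout at step 3

3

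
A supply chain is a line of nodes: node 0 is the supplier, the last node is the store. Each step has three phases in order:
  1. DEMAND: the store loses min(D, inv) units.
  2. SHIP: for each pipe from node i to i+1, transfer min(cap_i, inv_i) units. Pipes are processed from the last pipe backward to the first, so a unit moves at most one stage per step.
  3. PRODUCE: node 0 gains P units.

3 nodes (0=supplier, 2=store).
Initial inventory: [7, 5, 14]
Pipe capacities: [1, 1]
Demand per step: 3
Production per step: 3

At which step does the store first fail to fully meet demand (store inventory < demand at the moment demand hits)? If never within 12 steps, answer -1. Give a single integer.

Step 1: demand=3,sold=3 ship[1->2]=1 ship[0->1]=1 prod=3 -> [9 5 12]
Step 2: demand=3,sold=3 ship[1->2]=1 ship[0->1]=1 prod=3 -> [11 5 10]
Step 3: demand=3,sold=3 ship[1->2]=1 ship[0->1]=1 prod=3 -> [13 5 8]
Step 4: demand=3,sold=3 ship[1->2]=1 ship[0->1]=1 prod=3 -> [15 5 6]
Step 5: demand=3,sold=3 ship[1->2]=1 ship[0->1]=1 prod=3 -> [17 5 4]
Step 6: demand=3,sold=3 ship[1->2]=1 ship[0->1]=1 prod=3 -> [19 5 2]
Step 7: demand=3,sold=2 ship[1->2]=1 ship[0->1]=1 prod=3 -> [21 5 1]
Step 8: demand=3,sold=1 ship[1->2]=1 ship[0->1]=1 prod=3 -> [23 5 1]
Step 9: demand=3,sold=1 ship[1->2]=1 ship[0->1]=1 prod=3 -> [25 5 1]
Step 10: demand=3,sold=1 ship[1->2]=1 ship[0->1]=1 prod=3 -> [27 5 1]
Step 11: demand=3,sold=1 ship[1->2]=1 ship[0->1]=1 prod=3 -> [29 5 1]
Step 12: demand=3,sold=1 ship[1->2]=1 ship[0->1]=1 prod=3 -> [31 5 1]
First stockout at step 7

7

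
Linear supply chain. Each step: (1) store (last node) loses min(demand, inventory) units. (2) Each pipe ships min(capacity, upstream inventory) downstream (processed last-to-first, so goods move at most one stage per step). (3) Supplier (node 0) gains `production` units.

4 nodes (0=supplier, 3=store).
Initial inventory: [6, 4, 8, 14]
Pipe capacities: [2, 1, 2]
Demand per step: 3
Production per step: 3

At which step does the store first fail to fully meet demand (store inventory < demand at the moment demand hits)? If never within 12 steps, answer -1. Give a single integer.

Step 1: demand=3,sold=3 ship[2->3]=2 ship[1->2]=1 ship[0->1]=2 prod=3 -> [7 5 7 13]
Step 2: demand=3,sold=3 ship[2->3]=2 ship[1->2]=1 ship[0->1]=2 prod=3 -> [8 6 6 12]
Step 3: demand=3,sold=3 ship[2->3]=2 ship[1->2]=1 ship[0->1]=2 prod=3 -> [9 7 5 11]
Step 4: demand=3,sold=3 ship[2->3]=2 ship[1->2]=1 ship[0->1]=2 prod=3 -> [10 8 4 10]
Step 5: demand=3,sold=3 ship[2->3]=2 ship[1->2]=1 ship[0->1]=2 prod=3 -> [11 9 3 9]
Step 6: demand=3,sold=3 ship[2->3]=2 ship[1->2]=1 ship[0->1]=2 prod=3 -> [12 10 2 8]
Step 7: demand=3,sold=3 ship[2->3]=2 ship[1->2]=1 ship[0->1]=2 prod=3 -> [13 11 1 7]
Step 8: demand=3,sold=3 ship[2->3]=1 ship[1->2]=1 ship[0->1]=2 prod=3 -> [14 12 1 5]
Step 9: demand=3,sold=3 ship[2->3]=1 ship[1->2]=1 ship[0->1]=2 prod=3 -> [15 13 1 3]
Step 10: demand=3,sold=3 ship[2->3]=1 ship[1->2]=1 ship[0->1]=2 prod=3 -> [16 14 1 1]
Step 11: demand=3,sold=1 ship[2->3]=1 ship[1->2]=1 ship[0->1]=2 prod=3 -> [17 15 1 1]
Step 12: demand=3,sold=1 ship[2->3]=1 ship[1->2]=1 ship[0->1]=2 prod=3 -> [18 16 1 1]
First stockout at step 11

11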